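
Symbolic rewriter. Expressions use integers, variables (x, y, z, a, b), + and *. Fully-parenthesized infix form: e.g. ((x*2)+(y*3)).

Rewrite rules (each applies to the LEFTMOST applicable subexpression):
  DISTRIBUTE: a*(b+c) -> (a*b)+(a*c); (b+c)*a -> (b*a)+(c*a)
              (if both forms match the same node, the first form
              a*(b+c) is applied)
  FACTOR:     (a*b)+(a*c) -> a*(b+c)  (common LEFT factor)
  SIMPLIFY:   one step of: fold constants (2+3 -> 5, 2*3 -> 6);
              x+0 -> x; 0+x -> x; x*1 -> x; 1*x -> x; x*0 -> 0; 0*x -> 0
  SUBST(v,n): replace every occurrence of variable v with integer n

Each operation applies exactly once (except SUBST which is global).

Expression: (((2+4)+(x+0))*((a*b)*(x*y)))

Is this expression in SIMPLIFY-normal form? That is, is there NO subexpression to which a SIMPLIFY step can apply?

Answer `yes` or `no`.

Answer: no

Derivation:
Expression: (((2+4)+(x+0))*((a*b)*(x*y)))
Scanning for simplifiable subexpressions (pre-order)...
  at root: (((2+4)+(x+0))*((a*b)*(x*y))) (not simplifiable)
  at L: ((2+4)+(x+0)) (not simplifiable)
  at LL: (2+4) (SIMPLIFIABLE)
  at LR: (x+0) (SIMPLIFIABLE)
  at R: ((a*b)*(x*y)) (not simplifiable)
  at RL: (a*b) (not simplifiable)
  at RR: (x*y) (not simplifiable)
Found simplifiable subexpr at path LL: (2+4)
One SIMPLIFY step would give: ((6+(x+0))*((a*b)*(x*y)))
-> NOT in normal form.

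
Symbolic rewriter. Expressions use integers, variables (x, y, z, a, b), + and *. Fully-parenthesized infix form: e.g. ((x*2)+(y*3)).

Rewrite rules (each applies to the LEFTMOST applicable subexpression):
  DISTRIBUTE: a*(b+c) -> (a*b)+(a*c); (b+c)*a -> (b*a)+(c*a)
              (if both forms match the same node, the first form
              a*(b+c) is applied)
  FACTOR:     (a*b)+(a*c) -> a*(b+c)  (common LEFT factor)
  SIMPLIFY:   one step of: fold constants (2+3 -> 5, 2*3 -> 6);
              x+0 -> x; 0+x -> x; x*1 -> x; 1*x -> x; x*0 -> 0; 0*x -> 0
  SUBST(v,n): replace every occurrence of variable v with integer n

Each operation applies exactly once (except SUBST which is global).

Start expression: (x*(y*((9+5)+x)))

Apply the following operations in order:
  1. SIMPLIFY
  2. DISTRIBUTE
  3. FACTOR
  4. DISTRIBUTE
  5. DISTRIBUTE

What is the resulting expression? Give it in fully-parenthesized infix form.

Start: (x*(y*((9+5)+x)))
Apply SIMPLIFY at RRL (target: (9+5)): (x*(y*((9+5)+x))) -> (x*(y*(14+x)))
Apply DISTRIBUTE at R (target: (y*(14+x))): (x*(y*(14+x))) -> (x*((y*14)+(y*x)))
Apply FACTOR at R (target: ((y*14)+(y*x))): (x*((y*14)+(y*x))) -> (x*(y*(14+x)))
Apply DISTRIBUTE at R (target: (y*(14+x))): (x*(y*(14+x))) -> (x*((y*14)+(y*x)))
Apply DISTRIBUTE at root (target: (x*((y*14)+(y*x)))): (x*((y*14)+(y*x))) -> ((x*(y*14))+(x*(y*x)))

Answer: ((x*(y*14))+(x*(y*x)))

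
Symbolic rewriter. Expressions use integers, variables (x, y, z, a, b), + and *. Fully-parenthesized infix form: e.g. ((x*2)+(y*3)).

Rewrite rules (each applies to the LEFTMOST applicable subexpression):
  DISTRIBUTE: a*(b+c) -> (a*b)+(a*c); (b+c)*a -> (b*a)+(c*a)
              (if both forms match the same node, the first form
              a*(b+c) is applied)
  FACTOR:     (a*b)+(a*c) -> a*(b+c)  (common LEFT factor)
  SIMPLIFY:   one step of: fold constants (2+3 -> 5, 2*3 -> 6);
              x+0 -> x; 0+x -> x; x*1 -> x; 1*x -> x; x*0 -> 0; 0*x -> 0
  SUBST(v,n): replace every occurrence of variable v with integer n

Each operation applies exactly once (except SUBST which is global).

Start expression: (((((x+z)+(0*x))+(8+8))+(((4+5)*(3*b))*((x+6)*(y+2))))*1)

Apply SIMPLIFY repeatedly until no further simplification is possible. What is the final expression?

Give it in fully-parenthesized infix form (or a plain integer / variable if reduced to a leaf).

Start: (((((x+z)+(0*x))+(8+8))+(((4+5)*(3*b))*((x+6)*(y+2))))*1)
Step 1: at root: (((((x+z)+(0*x))+(8+8))+(((4+5)*(3*b))*((x+6)*(y+2))))*1) -> ((((x+z)+(0*x))+(8+8))+(((4+5)*(3*b))*((x+6)*(y+2)))); overall: (((((x+z)+(0*x))+(8+8))+(((4+5)*(3*b))*((x+6)*(y+2))))*1) -> ((((x+z)+(0*x))+(8+8))+(((4+5)*(3*b))*((x+6)*(y+2))))
Step 2: at LLR: (0*x) -> 0; overall: ((((x+z)+(0*x))+(8+8))+(((4+5)*(3*b))*((x+6)*(y+2)))) -> ((((x+z)+0)+(8+8))+(((4+5)*(3*b))*((x+6)*(y+2))))
Step 3: at LL: ((x+z)+0) -> (x+z); overall: ((((x+z)+0)+(8+8))+(((4+5)*(3*b))*((x+6)*(y+2)))) -> (((x+z)+(8+8))+(((4+5)*(3*b))*((x+6)*(y+2))))
Step 4: at LR: (8+8) -> 16; overall: (((x+z)+(8+8))+(((4+5)*(3*b))*((x+6)*(y+2)))) -> (((x+z)+16)+(((4+5)*(3*b))*((x+6)*(y+2))))
Step 5: at RLL: (4+5) -> 9; overall: (((x+z)+16)+(((4+5)*(3*b))*((x+6)*(y+2)))) -> (((x+z)+16)+((9*(3*b))*((x+6)*(y+2))))
Fixed point: (((x+z)+16)+((9*(3*b))*((x+6)*(y+2))))

Answer: (((x+z)+16)+((9*(3*b))*((x+6)*(y+2))))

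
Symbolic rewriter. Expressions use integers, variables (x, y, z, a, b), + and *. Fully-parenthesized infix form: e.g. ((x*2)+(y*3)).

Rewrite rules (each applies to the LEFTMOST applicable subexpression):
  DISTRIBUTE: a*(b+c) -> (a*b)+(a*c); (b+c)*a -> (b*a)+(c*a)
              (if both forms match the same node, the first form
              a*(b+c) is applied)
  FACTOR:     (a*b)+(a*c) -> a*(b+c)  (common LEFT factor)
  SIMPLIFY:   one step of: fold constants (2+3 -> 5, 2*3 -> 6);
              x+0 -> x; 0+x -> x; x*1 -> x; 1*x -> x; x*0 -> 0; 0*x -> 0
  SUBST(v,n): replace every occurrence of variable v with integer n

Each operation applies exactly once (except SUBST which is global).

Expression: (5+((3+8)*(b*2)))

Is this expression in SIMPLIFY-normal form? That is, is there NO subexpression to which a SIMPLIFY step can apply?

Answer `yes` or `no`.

Answer: no

Derivation:
Expression: (5+((3+8)*(b*2)))
Scanning for simplifiable subexpressions (pre-order)...
  at root: (5+((3+8)*(b*2))) (not simplifiable)
  at R: ((3+8)*(b*2)) (not simplifiable)
  at RL: (3+8) (SIMPLIFIABLE)
  at RR: (b*2) (not simplifiable)
Found simplifiable subexpr at path RL: (3+8)
One SIMPLIFY step would give: (5+(11*(b*2)))
-> NOT in normal form.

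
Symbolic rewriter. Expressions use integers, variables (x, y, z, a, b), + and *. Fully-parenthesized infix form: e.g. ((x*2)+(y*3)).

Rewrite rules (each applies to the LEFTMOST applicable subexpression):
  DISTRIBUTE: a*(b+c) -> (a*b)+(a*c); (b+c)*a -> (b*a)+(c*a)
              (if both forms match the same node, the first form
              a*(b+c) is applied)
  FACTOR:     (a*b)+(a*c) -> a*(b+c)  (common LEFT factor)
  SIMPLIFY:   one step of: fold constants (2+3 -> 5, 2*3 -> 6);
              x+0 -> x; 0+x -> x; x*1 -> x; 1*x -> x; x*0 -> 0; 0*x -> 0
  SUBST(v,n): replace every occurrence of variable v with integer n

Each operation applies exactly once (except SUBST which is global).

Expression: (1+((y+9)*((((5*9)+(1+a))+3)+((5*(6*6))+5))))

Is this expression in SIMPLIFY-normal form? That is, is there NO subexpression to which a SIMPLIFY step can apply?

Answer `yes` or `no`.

Expression: (1+((y+9)*((((5*9)+(1+a))+3)+((5*(6*6))+5))))
Scanning for simplifiable subexpressions (pre-order)...
  at root: (1+((y+9)*((((5*9)+(1+a))+3)+((5*(6*6))+5)))) (not simplifiable)
  at R: ((y+9)*((((5*9)+(1+a))+3)+((5*(6*6))+5))) (not simplifiable)
  at RL: (y+9) (not simplifiable)
  at RR: ((((5*9)+(1+a))+3)+((5*(6*6))+5)) (not simplifiable)
  at RRL: (((5*9)+(1+a))+3) (not simplifiable)
  at RRLL: ((5*9)+(1+a)) (not simplifiable)
  at RRLLL: (5*9) (SIMPLIFIABLE)
  at RRLLR: (1+a) (not simplifiable)
  at RRR: ((5*(6*6))+5) (not simplifiable)
  at RRRL: (5*(6*6)) (not simplifiable)
  at RRRLR: (6*6) (SIMPLIFIABLE)
Found simplifiable subexpr at path RRLLL: (5*9)
One SIMPLIFY step would give: (1+((y+9)*(((45+(1+a))+3)+((5*(6*6))+5))))
-> NOT in normal form.

Answer: no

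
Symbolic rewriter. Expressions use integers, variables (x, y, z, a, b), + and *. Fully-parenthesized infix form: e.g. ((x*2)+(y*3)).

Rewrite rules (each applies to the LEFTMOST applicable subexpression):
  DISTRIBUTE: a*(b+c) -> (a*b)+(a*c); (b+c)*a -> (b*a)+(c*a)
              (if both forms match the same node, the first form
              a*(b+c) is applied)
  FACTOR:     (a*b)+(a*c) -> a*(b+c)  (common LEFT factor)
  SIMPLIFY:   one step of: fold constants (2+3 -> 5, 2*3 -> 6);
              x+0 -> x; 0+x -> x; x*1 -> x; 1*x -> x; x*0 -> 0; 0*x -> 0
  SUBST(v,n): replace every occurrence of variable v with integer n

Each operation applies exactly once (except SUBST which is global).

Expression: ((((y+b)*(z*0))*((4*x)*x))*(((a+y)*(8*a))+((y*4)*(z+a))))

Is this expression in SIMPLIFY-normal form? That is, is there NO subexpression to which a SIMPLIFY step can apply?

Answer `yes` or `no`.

Answer: no

Derivation:
Expression: ((((y+b)*(z*0))*((4*x)*x))*(((a+y)*(8*a))+((y*4)*(z+a))))
Scanning for simplifiable subexpressions (pre-order)...
  at root: ((((y+b)*(z*0))*((4*x)*x))*(((a+y)*(8*a))+((y*4)*(z+a)))) (not simplifiable)
  at L: (((y+b)*(z*0))*((4*x)*x)) (not simplifiable)
  at LL: ((y+b)*(z*0)) (not simplifiable)
  at LLL: (y+b) (not simplifiable)
  at LLR: (z*0) (SIMPLIFIABLE)
  at LR: ((4*x)*x) (not simplifiable)
  at LRL: (4*x) (not simplifiable)
  at R: (((a+y)*(8*a))+((y*4)*(z+a))) (not simplifiable)
  at RL: ((a+y)*(8*a)) (not simplifiable)
  at RLL: (a+y) (not simplifiable)
  at RLR: (8*a) (not simplifiable)
  at RR: ((y*4)*(z+a)) (not simplifiable)
  at RRL: (y*4) (not simplifiable)
  at RRR: (z+a) (not simplifiable)
Found simplifiable subexpr at path LLR: (z*0)
One SIMPLIFY step would give: ((((y+b)*0)*((4*x)*x))*(((a+y)*(8*a))+((y*4)*(z+a))))
-> NOT in normal form.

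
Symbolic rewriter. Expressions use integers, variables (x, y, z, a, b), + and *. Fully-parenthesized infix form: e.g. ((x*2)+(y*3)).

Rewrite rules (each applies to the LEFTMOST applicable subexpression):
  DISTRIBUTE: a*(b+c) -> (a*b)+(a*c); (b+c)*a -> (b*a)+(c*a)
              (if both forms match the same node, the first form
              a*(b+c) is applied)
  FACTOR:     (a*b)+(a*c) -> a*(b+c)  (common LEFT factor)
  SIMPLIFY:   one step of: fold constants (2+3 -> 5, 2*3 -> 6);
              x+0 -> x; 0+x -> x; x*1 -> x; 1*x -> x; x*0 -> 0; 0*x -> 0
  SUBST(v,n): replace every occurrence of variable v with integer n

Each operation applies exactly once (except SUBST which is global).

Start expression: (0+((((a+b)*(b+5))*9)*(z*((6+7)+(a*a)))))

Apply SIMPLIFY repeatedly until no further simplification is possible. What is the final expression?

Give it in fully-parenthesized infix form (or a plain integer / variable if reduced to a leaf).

Start: (0+((((a+b)*(b+5))*9)*(z*((6+7)+(a*a)))))
Step 1: at root: (0+((((a+b)*(b+5))*9)*(z*((6+7)+(a*a))))) -> ((((a+b)*(b+5))*9)*(z*((6+7)+(a*a)))); overall: (0+((((a+b)*(b+5))*9)*(z*((6+7)+(a*a))))) -> ((((a+b)*(b+5))*9)*(z*((6+7)+(a*a))))
Step 2: at RRL: (6+7) -> 13; overall: ((((a+b)*(b+5))*9)*(z*((6+7)+(a*a)))) -> ((((a+b)*(b+5))*9)*(z*(13+(a*a))))
Fixed point: ((((a+b)*(b+5))*9)*(z*(13+(a*a))))

Answer: ((((a+b)*(b+5))*9)*(z*(13+(a*a))))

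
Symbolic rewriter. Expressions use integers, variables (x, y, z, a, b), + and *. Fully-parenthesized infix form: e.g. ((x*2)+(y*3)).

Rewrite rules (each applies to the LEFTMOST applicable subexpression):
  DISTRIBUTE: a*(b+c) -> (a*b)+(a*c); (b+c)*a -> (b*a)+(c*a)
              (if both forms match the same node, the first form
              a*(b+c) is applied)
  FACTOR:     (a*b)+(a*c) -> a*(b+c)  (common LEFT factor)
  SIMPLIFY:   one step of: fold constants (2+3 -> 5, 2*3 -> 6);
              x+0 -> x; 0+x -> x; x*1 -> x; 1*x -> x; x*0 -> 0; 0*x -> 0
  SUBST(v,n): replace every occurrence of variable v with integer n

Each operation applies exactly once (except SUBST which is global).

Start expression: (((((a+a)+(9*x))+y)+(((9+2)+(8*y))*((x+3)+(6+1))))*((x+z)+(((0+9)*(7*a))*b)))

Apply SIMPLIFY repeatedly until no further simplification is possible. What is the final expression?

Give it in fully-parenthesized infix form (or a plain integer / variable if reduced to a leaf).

Answer: (((((a+a)+(9*x))+y)+((11+(8*y))*((x+3)+7)))*((x+z)+((9*(7*a))*b)))

Derivation:
Start: (((((a+a)+(9*x))+y)+(((9+2)+(8*y))*((x+3)+(6+1))))*((x+z)+(((0+9)*(7*a))*b)))
Step 1: at LRLL: (9+2) -> 11; overall: (((((a+a)+(9*x))+y)+(((9+2)+(8*y))*((x+3)+(6+1))))*((x+z)+(((0+9)*(7*a))*b))) -> (((((a+a)+(9*x))+y)+((11+(8*y))*((x+3)+(6+1))))*((x+z)+(((0+9)*(7*a))*b)))
Step 2: at LRRR: (6+1) -> 7; overall: (((((a+a)+(9*x))+y)+((11+(8*y))*((x+3)+(6+1))))*((x+z)+(((0+9)*(7*a))*b))) -> (((((a+a)+(9*x))+y)+((11+(8*y))*((x+3)+7)))*((x+z)+(((0+9)*(7*a))*b)))
Step 3: at RRLL: (0+9) -> 9; overall: (((((a+a)+(9*x))+y)+((11+(8*y))*((x+3)+7)))*((x+z)+(((0+9)*(7*a))*b))) -> (((((a+a)+(9*x))+y)+((11+(8*y))*((x+3)+7)))*((x+z)+((9*(7*a))*b)))
Fixed point: (((((a+a)+(9*x))+y)+((11+(8*y))*((x+3)+7)))*((x+z)+((9*(7*a))*b)))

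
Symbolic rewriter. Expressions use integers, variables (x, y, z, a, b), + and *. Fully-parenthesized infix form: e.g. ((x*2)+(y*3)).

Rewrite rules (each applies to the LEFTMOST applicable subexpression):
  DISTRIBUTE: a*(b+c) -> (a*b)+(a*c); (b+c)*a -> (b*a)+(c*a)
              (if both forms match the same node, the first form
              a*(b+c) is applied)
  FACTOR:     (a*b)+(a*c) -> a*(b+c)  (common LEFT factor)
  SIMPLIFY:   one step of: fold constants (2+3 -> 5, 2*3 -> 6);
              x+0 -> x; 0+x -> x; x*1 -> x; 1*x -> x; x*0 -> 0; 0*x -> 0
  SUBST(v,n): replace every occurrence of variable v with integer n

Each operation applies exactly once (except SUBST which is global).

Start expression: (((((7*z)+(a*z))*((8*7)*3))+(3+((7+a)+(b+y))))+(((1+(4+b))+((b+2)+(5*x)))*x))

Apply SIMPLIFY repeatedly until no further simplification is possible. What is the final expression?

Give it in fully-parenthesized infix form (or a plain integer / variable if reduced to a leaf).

Answer: (((((7*z)+(a*z))*168)+(3+((7+a)+(b+y))))+(((1+(4+b))+((b+2)+(5*x)))*x))

Derivation:
Start: (((((7*z)+(a*z))*((8*7)*3))+(3+((7+a)+(b+y))))+(((1+(4+b))+((b+2)+(5*x)))*x))
Step 1: at LLRL: (8*7) -> 56; overall: (((((7*z)+(a*z))*((8*7)*3))+(3+((7+a)+(b+y))))+(((1+(4+b))+((b+2)+(5*x)))*x)) -> (((((7*z)+(a*z))*(56*3))+(3+((7+a)+(b+y))))+(((1+(4+b))+((b+2)+(5*x)))*x))
Step 2: at LLR: (56*3) -> 168; overall: (((((7*z)+(a*z))*(56*3))+(3+((7+a)+(b+y))))+(((1+(4+b))+((b+2)+(5*x)))*x)) -> (((((7*z)+(a*z))*168)+(3+((7+a)+(b+y))))+(((1+(4+b))+((b+2)+(5*x)))*x))
Fixed point: (((((7*z)+(a*z))*168)+(3+((7+a)+(b+y))))+(((1+(4+b))+((b+2)+(5*x)))*x))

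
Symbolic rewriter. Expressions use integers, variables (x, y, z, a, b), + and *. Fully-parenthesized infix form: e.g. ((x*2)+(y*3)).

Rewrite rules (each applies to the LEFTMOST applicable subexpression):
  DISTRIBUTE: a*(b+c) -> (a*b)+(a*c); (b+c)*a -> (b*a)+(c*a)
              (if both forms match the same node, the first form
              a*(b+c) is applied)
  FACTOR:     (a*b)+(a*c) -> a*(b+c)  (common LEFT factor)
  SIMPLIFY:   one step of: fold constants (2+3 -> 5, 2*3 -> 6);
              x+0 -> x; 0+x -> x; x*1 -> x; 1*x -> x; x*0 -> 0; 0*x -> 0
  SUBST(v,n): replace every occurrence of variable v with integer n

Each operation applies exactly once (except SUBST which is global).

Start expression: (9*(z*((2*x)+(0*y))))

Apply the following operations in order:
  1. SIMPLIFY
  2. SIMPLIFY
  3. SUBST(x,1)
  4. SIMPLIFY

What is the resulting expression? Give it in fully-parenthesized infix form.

Start: (9*(z*((2*x)+(0*y))))
Apply SIMPLIFY at RRR (target: (0*y)): (9*(z*((2*x)+(0*y)))) -> (9*(z*((2*x)+0)))
Apply SIMPLIFY at RR (target: ((2*x)+0)): (9*(z*((2*x)+0))) -> (9*(z*(2*x)))
Apply SUBST(x,1): (9*(z*(2*x))) -> (9*(z*(2*1)))
Apply SIMPLIFY at RR (target: (2*1)): (9*(z*(2*1))) -> (9*(z*2))

Answer: (9*(z*2))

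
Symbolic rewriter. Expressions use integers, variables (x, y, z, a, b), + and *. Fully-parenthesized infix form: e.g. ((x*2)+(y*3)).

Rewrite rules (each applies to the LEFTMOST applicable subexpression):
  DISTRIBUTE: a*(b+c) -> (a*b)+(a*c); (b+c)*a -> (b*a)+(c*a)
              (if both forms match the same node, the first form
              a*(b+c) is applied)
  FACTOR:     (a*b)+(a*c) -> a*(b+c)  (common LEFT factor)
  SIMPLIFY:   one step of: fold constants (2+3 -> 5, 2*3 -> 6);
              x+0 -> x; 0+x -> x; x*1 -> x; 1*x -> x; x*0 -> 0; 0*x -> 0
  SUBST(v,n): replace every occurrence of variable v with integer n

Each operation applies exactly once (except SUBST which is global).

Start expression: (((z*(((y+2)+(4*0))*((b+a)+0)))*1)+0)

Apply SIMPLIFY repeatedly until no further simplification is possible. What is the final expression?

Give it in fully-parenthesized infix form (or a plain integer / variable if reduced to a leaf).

Answer: (z*((y+2)*(b+a)))

Derivation:
Start: (((z*(((y+2)+(4*0))*((b+a)+0)))*1)+0)
Step 1: at root: (((z*(((y+2)+(4*0))*((b+a)+0)))*1)+0) -> ((z*(((y+2)+(4*0))*((b+a)+0)))*1); overall: (((z*(((y+2)+(4*0))*((b+a)+0)))*1)+0) -> ((z*(((y+2)+(4*0))*((b+a)+0)))*1)
Step 2: at root: ((z*(((y+2)+(4*0))*((b+a)+0)))*1) -> (z*(((y+2)+(4*0))*((b+a)+0))); overall: ((z*(((y+2)+(4*0))*((b+a)+0)))*1) -> (z*(((y+2)+(4*0))*((b+a)+0)))
Step 3: at RLR: (4*0) -> 0; overall: (z*(((y+2)+(4*0))*((b+a)+0))) -> (z*(((y+2)+0)*((b+a)+0)))
Step 4: at RL: ((y+2)+0) -> (y+2); overall: (z*(((y+2)+0)*((b+a)+0))) -> (z*((y+2)*((b+a)+0)))
Step 5: at RR: ((b+a)+0) -> (b+a); overall: (z*((y+2)*((b+a)+0))) -> (z*((y+2)*(b+a)))
Fixed point: (z*((y+2)*(b+a)))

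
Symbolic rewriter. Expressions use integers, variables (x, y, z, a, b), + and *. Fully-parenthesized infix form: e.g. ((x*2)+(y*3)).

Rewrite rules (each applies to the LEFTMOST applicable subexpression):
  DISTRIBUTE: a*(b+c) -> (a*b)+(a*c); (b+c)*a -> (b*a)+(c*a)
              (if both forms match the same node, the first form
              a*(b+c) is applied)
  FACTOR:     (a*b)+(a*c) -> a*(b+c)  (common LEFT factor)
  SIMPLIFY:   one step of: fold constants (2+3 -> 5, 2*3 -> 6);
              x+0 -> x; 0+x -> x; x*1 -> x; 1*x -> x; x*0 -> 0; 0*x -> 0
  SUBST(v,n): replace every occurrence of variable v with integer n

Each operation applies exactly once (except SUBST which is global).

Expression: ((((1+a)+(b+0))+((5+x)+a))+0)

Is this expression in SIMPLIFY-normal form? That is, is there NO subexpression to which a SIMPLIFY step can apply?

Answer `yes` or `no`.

Expression: ((((1+a)+(b+0))+((5+x)+a))+0)
Scanning for simplifiable subexpressions (pre-order)...
  at root: ((((1+a)+(b+0))+((5+x)+a))+0) (SIMPLIFIABLE)
  at L: (((1+a)+(b+0))+((5+x)+a)) (not simplifiable)
  at LL: ((1+a)+(b+0)) (not simplifiable)
  at LLL: (1+a) (not simplifiable)
  at LLR: (b+0) (SIMPLIFIABLE)
  at LR: ((5+x)+a) (not simplifiable)
  at LRL: (5+x) (not simplifiable)
Found simplifiable subexpr at path root: ((((1+a)+(b+0))+((5+x)+a))+0)
One SIMPLIFY step would give: (((1+a)+(b+0))+((5+x)+a))
-> NOT in normal form.

Answer: no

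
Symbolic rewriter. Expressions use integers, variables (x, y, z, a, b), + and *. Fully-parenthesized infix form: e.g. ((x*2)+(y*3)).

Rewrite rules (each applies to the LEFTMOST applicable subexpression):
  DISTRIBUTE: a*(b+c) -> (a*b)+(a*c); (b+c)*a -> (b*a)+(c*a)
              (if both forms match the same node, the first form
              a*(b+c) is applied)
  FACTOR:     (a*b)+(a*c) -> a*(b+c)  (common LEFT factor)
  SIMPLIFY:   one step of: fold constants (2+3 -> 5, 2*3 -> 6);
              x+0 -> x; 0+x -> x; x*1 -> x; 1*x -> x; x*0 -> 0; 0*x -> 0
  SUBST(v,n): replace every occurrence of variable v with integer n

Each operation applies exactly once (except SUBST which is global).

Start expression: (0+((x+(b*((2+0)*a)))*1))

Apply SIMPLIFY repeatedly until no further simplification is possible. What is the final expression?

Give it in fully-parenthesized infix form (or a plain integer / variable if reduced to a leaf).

Answer: (x+(b*(2*a)))

Derivation:
Start: (0+((x+(b*((2+0)*a)))*1))
Step 1: at root: (0+((x+(b*((2+0)*a)))*1)) -> ((x+(b*((2+0)*a)))*1); overall: (0+((x+(b*((2+0)*a)))*1)) -> ((x+(b*((2+0)*a)))*1)
Step 2: at root: ((x+(b*((2+0)*a)))*1) -> (x+(b*((2+0)*a))); overall: ((x+(b*((2+0)*a)))*1) -> (x+(b*((2+0)*a)))
Step 3: at RRL: (2+0) -> 2; overall: (x+(b*((2+0)*a))) -> (x+(b*(2*a)))
Fixed point: (x+(b*(2*a)))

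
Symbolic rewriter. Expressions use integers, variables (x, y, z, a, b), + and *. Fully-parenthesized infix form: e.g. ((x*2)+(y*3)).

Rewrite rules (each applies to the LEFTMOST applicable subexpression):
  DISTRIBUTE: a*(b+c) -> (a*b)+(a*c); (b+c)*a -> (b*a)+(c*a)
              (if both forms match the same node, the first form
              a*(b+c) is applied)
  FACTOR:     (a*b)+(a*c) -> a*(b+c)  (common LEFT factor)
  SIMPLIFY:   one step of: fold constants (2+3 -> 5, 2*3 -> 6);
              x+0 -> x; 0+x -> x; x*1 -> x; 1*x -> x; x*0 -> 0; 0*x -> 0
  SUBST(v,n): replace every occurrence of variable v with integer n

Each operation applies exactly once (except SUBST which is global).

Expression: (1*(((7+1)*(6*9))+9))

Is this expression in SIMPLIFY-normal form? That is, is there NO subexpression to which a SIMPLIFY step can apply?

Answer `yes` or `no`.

Expression: (1*(((7+1)*(6*9))+9))
Scanning for simplifiable subexpressions (pre-order)...
  at root: (1*(((7+1)*(6*9))+9)) (SIMPLIFIABLE)
  at R: (((7+1)*(6*9))+9) (not simplifiable)
  at RL: ((7+1)*(6*9)) (not simplifiable)
  at RLL: (7+1) (SIMPLIFIABLE)
  at RLR: (6*9) (SIMPLIFIABLE)
Found simplifiable subexpr at path root: (1*(((7+1)*(6*9))+9))
One SIMPLIFY step would give: (((7+1)*(6*9))+9)
-> NOT in normal form.

Answer: no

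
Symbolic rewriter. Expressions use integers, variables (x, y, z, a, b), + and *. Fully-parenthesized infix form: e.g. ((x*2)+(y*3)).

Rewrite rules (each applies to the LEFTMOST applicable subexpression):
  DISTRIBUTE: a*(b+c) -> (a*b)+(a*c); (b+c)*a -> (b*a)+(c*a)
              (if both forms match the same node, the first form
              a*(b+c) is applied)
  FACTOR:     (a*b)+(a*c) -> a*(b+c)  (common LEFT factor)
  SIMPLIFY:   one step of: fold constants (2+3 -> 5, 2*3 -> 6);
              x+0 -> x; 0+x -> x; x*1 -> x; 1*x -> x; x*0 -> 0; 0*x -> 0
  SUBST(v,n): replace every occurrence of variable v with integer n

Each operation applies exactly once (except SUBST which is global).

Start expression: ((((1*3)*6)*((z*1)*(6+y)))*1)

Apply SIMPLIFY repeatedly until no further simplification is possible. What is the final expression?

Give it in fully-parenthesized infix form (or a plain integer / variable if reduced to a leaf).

Answer: (18*(z*(6+y)))

Derivation:
Start: ((((1*3)*6)*((z*1)*(6+y)))*1)
Step 1: at root: ((((1*3)*6)*((z*1)*(6+y)))*1) -> (((1*3)*6)*((z*1)*(6+y))); overall: ((((1*3)*6)*((z*1)*(6+y)))*1) -> (((1*3)*6)*((z*1)*(6+y)))
Step 2: at LL: (1*3) -> 3; overall: (((1*3)*6)*((z*1)*(6+y))) -> ((3*6)*((z*1)*(6+y)))
Step 3: at L: (3*6) -> 18; overall: ((3*6)*((z*1)*(6+y))) -> (18*((z*1)*(6+y)))
Step 4: at RL: (z*1) -> z; overall: (18*((z*1)*(6+y))) -> (18*(z*(6+y)))
Fixed point: (18*(z*(6+y)))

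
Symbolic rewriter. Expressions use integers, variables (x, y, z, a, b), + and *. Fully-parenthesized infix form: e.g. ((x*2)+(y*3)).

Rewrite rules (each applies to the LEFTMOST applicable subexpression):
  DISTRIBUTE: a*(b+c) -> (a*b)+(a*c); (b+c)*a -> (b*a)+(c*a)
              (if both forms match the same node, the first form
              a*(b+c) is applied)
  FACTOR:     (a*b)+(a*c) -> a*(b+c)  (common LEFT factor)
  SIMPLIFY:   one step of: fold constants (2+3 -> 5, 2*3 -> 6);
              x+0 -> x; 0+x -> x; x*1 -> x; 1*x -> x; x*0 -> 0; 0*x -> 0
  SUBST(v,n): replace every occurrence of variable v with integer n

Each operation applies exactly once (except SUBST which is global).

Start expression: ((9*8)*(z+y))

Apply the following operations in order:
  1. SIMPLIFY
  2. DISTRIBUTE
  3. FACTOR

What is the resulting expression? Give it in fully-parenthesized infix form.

Start: ((9*8)*(z+y))
Apply SIMPLIFY at L (target: (9*8)): ((9*8)*(z+y)) -> (72*(z+y))
Apply DISTRIBUTE at root (target: (72*(z+y))): (72*(z+y)) -> ((72*z)+(72*y))
Apply FACTOR at root (target: ((72*z)+(72*y))): ((72*z)+(72*y)) -> (72*(z+y))

Answer: (72*(z+y))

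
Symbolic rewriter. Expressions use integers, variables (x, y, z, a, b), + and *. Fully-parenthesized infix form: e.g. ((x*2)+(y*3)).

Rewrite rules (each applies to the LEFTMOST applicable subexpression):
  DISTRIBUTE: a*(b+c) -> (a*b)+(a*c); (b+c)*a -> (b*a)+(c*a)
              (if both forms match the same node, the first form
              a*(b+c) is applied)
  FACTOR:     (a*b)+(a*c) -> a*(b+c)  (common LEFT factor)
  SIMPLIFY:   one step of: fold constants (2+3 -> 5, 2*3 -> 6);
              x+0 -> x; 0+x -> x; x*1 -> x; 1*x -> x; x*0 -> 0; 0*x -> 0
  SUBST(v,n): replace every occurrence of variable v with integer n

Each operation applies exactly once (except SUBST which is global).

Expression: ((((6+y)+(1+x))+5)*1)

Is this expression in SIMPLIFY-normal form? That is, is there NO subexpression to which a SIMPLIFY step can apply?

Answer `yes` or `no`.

Answer: no

Derivation:
Expression: ((((6+y)+(1+x))+5)*1)
Scanning for simplifiable subexpressions (pre-order)...
  at root: ((((6+y)+(1+x))+5)*1) (SIMPLIFIABLE)
  at L: (((6+y)+(1+x))+5) (not simplifiable)
  at LL: ((6+y)+(1+x)) (not simplifiable)
  at LLL: (6+y) (not simplifiable)
  at LLR: (1+x) (not simplifiable)
Found simplifiable subexpr at path root: ((((6+y)+(1+x))+5)*1)
One SIMPLIFY step would give: (((6+y)+(1+x))+5)
-> NOT in normal form.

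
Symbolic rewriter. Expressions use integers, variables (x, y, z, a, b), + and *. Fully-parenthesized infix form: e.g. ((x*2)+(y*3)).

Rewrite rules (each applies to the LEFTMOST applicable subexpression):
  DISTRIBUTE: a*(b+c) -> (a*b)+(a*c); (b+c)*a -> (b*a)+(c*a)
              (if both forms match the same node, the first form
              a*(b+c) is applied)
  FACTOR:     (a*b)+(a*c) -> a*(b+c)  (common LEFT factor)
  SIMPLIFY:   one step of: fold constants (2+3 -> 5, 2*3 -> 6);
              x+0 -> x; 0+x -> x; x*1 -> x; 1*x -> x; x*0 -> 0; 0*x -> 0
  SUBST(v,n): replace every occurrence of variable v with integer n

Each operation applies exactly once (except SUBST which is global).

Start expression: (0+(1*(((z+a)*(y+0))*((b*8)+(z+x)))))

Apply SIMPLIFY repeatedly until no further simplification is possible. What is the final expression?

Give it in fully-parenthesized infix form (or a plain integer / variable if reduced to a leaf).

Answer: (((z+a)*y)*((b*8)+(z+x)))

Derivation:
Start: (0+(1*(((z+a)*(y+0))*((b*8)+(z+x)))))
Step 1: at root: (0+(1*(((z+a)*(y+0))*((b*8)+(z+x))))) -> (1*(((z+a)*(y+0))*((b*8)+(z+x)))); overall: (0+(1*(((z+a)*(y+0))*((b*8)+(z+x))))) -> (1*(((z+a)*(y+0))*((b*8)+(z+x))))
Step 2: at root: (1*(((z+a)*(y+0))*((b*8)+(z+x)))) -> (((z+a)*(y+0))*((b*8)+(z+x))); overall: (1*(((z+a)*(y+0))*((b*8)+(z+x)))) -> (((z+a)*(y+0))*((b*8)+(z+x)))
Step 3: at LR: (y+0) -> y; overall: (((z+a)*(y+0))*((b*8)+(z+x))) -> (((z+a)*y)*((b*8)+(z+x)))
Fixed point: (((z+a)*y)*((b*8)+(z+x)))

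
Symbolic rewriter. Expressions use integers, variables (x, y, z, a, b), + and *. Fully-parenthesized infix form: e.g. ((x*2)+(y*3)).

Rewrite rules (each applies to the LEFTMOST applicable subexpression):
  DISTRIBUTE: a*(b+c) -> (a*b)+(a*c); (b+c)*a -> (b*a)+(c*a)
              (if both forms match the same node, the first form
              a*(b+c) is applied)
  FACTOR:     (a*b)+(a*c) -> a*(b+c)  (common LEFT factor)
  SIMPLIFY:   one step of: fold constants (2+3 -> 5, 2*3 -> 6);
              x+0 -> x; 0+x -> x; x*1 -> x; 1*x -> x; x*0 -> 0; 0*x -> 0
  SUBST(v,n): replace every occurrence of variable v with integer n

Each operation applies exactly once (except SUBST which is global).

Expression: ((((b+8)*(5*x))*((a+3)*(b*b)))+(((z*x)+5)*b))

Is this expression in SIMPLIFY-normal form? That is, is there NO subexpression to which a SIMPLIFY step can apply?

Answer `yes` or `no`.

Answer: yes

Derivation:
Expression: ((((b+8)*(5*x))*((a+3)*(b*b)))+(((z*x)+5)*b))
Scanning for simplifiable subexpressions (pre-order)...
  at root: ((((b+8)*(5*x))*((a+3)*(b*b)))+(((z*x)+5)*b)) (not simplifiable)
  at L: (((b+8)*(5*x))*((a+3)*(b*b))) (not simplifiable)
  at LL: ((b+8)*(5*x)) (not simplifiable)
  at LLL: (b+8) (not simplifiable)
  at LLR: (5*x) (not simplifiable)
  at LR: ((a+3)*(b*b)) (not simplifiable)
  at LRL: (a+3) (not simplifiable)
  at LRR: (b*b) (not simplifiable)
  at R: (((z*x)+5)*b) (not simplifiable)
  at RL: ((z*x)+5) (not simplifiable)
  at RLL: (z*x) (not simplifiable)
Result: no simplifiable subexpression found -> normal form.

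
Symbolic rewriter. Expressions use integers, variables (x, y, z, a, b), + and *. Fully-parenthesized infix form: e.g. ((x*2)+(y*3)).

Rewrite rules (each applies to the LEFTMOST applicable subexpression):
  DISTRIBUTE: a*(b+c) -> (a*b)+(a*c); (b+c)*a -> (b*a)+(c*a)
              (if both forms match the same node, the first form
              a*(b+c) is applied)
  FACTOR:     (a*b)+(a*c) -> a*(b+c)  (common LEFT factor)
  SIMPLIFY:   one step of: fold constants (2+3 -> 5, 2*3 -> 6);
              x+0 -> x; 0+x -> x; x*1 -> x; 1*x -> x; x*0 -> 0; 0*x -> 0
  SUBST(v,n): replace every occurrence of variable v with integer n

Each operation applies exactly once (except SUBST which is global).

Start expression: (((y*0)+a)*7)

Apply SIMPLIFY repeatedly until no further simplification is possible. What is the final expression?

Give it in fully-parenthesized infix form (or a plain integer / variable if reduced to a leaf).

Start: (((y*0)+a)*7)
Step 1: at LL: (y*0) -> 0; overall: (((y*0)+a)*7) -> ((0+a)*7)
Step 2: at L: (0+a) -> a; overall: ((0+a)*7) -> (a*7)
Fixed point: (a*7)

Answer: (a*7)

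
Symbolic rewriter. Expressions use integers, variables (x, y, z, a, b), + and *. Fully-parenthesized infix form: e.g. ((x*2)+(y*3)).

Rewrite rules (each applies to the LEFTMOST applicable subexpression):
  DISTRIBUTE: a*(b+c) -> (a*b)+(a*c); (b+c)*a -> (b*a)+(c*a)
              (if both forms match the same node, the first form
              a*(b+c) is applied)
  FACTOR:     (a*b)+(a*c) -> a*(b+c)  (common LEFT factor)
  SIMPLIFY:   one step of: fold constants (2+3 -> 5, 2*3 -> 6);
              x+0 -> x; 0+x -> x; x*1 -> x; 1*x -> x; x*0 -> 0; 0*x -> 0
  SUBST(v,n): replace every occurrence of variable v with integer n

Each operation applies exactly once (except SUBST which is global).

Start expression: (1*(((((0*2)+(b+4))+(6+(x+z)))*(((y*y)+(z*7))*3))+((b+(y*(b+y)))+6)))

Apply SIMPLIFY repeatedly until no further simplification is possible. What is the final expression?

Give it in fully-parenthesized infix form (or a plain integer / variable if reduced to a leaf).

Start: (1*(((((0*2)+(b+4))+(6+(x+z)))*(((y*y)+(z*7))*3))+((b+(y*(b+y)))+6)))
Step 1: at root: (1*(((((0*2)+(b+4))+(6+(x+z)))*(((y*y)+(z*7))*3))+((b+(y*(b+y)))+6))) -> (((((0*2)+(b+4))+(6+(x+z)))*(((y*y)+(z*7))*3))+((b+(y*(b+y)))+6)); overall: (1*(((((0*2)+(b+4))+(6+(x+z)))*(((y*y)+(z*7))*3))+((b+(y*(b+y)))+6))) -> (((((0*2)+(b+4))+(6+(x+z)))*(((y*y)+(z*7))*3))+((b+(y*(b+y)))+6))
Step 2: at LLLL: (0*2) -> 0; overall: (((((0*2)+(b+4))+(6+(x+z)))*(((y*y)+(z*7))*3))+((b+(y*(b+y)))+6)) -> ((((0+(b+4))+(6+(x+z)))*(((y*y)+(z*7))*3))+((b+(y*(b+y)))+6))
Step 3: at LLL: (0+(b+4)) -> (b+4); overall: ((((0+(b+4))+(6+(x+z)))*(((y*y)+(z*7))*3))+((b+(y*(b+y)))+6)) -> ((((b+4)+(6+(x+z)))*(((y*y)+(z*7))*3))+((b+(y*(b+y)))+6))
Fixed point: ((((b+4)+(6+(x+z)))*(((y*y)+(z*7))*3))+((b+(y*(b+y)))+6))

Answer: ((((b+4)+(6+(x+z)))*(((y*y)+(z*7))*3))+((b+(y*(b+y)))+6))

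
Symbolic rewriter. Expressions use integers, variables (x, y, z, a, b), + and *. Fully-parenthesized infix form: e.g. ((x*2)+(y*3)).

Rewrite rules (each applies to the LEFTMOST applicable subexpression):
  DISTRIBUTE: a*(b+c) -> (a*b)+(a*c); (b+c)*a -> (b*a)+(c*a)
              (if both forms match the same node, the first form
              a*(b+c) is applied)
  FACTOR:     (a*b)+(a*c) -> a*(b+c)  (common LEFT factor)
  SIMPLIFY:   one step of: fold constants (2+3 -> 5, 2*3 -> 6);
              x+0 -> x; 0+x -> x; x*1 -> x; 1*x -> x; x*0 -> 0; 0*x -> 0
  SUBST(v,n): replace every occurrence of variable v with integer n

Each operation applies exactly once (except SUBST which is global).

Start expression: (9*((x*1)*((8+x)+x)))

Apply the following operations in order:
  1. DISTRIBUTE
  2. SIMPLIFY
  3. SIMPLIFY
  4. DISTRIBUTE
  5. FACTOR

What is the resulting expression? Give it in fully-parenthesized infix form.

Answer: (9*((x*(8+x))+(x*x)))

Derivation:
Start: (9*((x*1)*((8+x)+x)))
Apply DISTRIBUTE at R (target: ((x*1)*((8+x)+x))): (9*((x*1)*((8+x)+x))) -> (9*(((x*1)*(8+x))+((x*1)*x)))
Apply SIMPLIFY at RLL (target: (x*1)): (9*(((x*1)*(8+x))+((x*1)*x))) -> (9*((x*(8+x))+((x*1)*x)))
Apply SIMPLIFY at RRL (target: (x*1)): (9*((x*(8+x))+((x*1)*x))) -> (9*((x*(8+x))+(x*x)))
Apply DISTRIBUTE at root (target: (9*((x*(8+x))+(x*x)))): (9*((x*(8+x))+(x*x))) -> ((9*(x*(8+x)))+(9*(x*x)))
Apply FACTOR at root (target: ((9*(x*(8+x)))+(9*(x*x)))): ((9*(x*(8+x)))+(9*(x*x))) -> (9*((x*(8+x))+(x*x)))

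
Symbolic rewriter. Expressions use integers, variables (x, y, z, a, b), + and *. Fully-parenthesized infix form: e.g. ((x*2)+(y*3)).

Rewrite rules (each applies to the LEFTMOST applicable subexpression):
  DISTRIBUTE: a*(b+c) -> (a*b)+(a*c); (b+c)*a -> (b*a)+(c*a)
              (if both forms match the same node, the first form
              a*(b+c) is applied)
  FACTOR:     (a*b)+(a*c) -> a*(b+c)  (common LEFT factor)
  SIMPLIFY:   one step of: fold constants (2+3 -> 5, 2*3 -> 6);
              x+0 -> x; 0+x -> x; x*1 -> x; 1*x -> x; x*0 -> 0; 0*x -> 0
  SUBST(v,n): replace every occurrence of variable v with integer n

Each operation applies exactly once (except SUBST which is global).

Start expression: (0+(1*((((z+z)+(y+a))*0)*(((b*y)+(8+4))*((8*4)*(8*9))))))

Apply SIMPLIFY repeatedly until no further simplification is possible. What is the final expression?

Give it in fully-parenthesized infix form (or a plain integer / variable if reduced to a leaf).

Answer: 0

Derivation:
Start: (0+(1*((((z+z)+(y+a))*0)*(((b*y)+(8+4))*((8*4)*(8*9))))))
Step 1: at root: (0+(1*((((z+z)+(y+a))*0)*(((b*y)+(8+4))*((8*4)*(8*9)))))) -> (1*((((z+z)+(y+a))*0)*(((b*y)+(8+4))*((8*4)*(8*9))))); overall: (0+(1*((((z+z)+(y+a))*0)*(((b*y)+(8+4))*((8*4)*(8*9)))))) -> (1*((((z+z)+(y+a))*0)*(((b*y)+(8+4))*((8*4)*(8*9)))))
Step 2: at root: (1*((((z+z)+(y+a))*0)*(((b*y)+(8+4))*((8*4)*(8*9))))) -> ((((z+z)+(y+a))*0)*(((b*y)+(8+4))*((8*4)*(8*9)))); overall: (1*((((z+z)+(y+a))*0)*(((b*y)+(8+4))*((8*4)*(8*9))))) -> ((((z+z)+(y+a))*0)*(((b*y)+(8+4))*((8*4)*(8*9))))
Step 3: at L: (((z+z)+(y+a))*0) -> 0; overall: ((((z+z)+(y+a))*0)*(((b*y)+(8+4))*((8*4)*(8*9)))) -> (0*(((b*y)+(8+4))*((8*4)*(8*9))))
Step 4: at root: (0*(((b*y)+(8+4))*((8*4)*(8*9)))) -> 0; overall: (0*(((b*y)+(8+4))*((8*4)*(8*9)))) -> 0
Fixed point: 0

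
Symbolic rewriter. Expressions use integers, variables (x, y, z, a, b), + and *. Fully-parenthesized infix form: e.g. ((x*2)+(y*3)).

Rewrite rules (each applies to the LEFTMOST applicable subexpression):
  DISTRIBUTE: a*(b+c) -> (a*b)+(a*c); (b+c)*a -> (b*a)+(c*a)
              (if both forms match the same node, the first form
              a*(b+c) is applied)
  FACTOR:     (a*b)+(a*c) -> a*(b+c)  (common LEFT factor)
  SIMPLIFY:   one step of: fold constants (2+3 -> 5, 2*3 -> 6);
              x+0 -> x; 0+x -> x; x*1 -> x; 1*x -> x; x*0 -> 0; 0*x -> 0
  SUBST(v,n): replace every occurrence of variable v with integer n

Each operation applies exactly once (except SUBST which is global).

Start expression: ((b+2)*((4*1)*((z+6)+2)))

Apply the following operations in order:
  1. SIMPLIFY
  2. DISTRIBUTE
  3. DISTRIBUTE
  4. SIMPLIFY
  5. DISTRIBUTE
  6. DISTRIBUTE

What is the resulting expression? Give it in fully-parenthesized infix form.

Start: ((b+2)*((4*1)*((z+6)+2)))
Apply SIMPLIFY at RL (target: (4*1)): ((b+2)*((4*1)*((z+6)+2))) -> ((b+2)*(4*((z+6)+2)))
Apply DISTRIBUTE at root (target: ((b+2)*(4*((z+6)+2)))): ((b+2)*(4*((z+6)+2))) -> ((b*(4*((z+6)+2)))+(2*(4*((z+6)+2))))
Apply DISTRIBUTE at LR (target: (4*((z+6)+2))): ((b*(4*((z+6)+2)))+(2*(4*((z+6)+2)))) -> ((b*((4*(z+6))+(4*2)))+(2*(4*((z+6)+2))))
Apply SIMPLIFY at LRR (target: (4*2)): ((b*((4*(z+6))+(4*2)))+(2*(4*((z+6)+2)))) -> ((b*((4*(z+6))+8))+(2*(4*((z+6)+2))))
Apply DISTRIBUTE at L (target: (b*((4*(z+6))+8))): ((b*((4*(z+6))+8))+(2*(4*((z+6)+2)))) -> (((b*(4*(z+6)))+(b*8))+(2*(4*((z+6)+2))))
Apply DISTRIBUTE at LLR (target: (4*(z+6))): (((b*(4*(z+6)))+(b*8))+(2*(4*((z+6)+2)))) -> (((b*((4*z)+(4*6)))+(b*8))+(2*(4*((z+6)+2))))

Answer: (((b*((4*z)+(4*6)))+(b*8))+(2*(4*((z+6)+2))))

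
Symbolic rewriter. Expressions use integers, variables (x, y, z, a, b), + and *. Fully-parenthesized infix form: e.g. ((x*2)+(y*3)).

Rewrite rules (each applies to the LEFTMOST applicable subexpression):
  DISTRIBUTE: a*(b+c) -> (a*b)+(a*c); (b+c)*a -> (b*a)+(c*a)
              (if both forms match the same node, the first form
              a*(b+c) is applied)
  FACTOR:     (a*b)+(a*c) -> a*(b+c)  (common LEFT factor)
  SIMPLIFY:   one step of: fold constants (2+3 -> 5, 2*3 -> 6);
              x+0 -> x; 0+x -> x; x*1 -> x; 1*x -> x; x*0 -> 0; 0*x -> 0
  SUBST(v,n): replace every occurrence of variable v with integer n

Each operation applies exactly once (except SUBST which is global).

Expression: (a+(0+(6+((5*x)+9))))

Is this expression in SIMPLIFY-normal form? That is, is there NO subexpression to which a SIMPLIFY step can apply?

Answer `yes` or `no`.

Answer: no

Derivation:
Expression: (a+(0+(6+((5*x)+9))))
Scanning for simplifiable subexpressions (pre-order)...
  at root: (a+(0+(6+((5*x)+9)))) (not simplifiable)
  at R: (0+(6+((5*x)+9))) (SIMPLIFIABLE)
  at RR: (6+((5*x)+9)) (not simplifiable)
  at RRR: ((5*x)+9) (not simplifiable)
  at RRRL: (5*x) (not simplifiable)
Found simplifiable subexpr at path R: (0+(6+((5*x)+9)))
One SIMPLIFY step would give: (a+(6+((5*x)+9)))
-> NOT in normal form.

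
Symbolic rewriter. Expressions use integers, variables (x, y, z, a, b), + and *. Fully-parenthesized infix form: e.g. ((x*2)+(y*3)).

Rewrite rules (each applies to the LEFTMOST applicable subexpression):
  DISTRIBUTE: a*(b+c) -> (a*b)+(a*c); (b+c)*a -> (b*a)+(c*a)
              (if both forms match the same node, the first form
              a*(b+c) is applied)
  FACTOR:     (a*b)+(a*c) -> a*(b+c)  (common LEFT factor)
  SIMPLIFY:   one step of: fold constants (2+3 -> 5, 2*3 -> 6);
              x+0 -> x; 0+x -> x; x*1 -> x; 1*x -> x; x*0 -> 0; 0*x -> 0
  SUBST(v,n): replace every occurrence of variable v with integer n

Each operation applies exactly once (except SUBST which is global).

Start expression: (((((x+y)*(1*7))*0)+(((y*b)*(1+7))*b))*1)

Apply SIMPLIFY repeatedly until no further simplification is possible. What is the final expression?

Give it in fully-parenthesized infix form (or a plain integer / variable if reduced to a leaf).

Answer: (((y*b)*8)*b)

Derivation:
Start: (((((x+y)*(1*7))*0)+(((y*b)*(1+7))*b))*1)
Step 1: at root: (((((x+y)*(1*7))*0)+(((y*b)*(1+7))*b))*1) -> ((((x+y)*(1*7))*0)+(((y*b)*(1+7))*b)); overall: (((((x+y)*(1*7))*0)+(((y*b)*(1+7))*b))*1) -> ((((x+y)*(1*7))*0)+(((y*b)*(1+7))*b))
Step 2: at L: (((x+y)*(1*7))*0) -> 0; overall: ((((x+y)*(1*7))*0)+(((y*b)*(1+7))*b)) -> (0+(((y*b)*(1+7))*b))
Step 3: at root: (0+(((y*b)*(1+7))*b)) -> (((y*b)*(1+7))*b); overall: (0+(((y*b)*(1+7))*b)) -> (((y*b)*(1+7))*b)
Step 4: at LR: (1+7) -> 8; overall: (((y*b)*(1+7))*b) -> (((y*b)*8)*b)
Fixed point: (((y*b)*8)*b)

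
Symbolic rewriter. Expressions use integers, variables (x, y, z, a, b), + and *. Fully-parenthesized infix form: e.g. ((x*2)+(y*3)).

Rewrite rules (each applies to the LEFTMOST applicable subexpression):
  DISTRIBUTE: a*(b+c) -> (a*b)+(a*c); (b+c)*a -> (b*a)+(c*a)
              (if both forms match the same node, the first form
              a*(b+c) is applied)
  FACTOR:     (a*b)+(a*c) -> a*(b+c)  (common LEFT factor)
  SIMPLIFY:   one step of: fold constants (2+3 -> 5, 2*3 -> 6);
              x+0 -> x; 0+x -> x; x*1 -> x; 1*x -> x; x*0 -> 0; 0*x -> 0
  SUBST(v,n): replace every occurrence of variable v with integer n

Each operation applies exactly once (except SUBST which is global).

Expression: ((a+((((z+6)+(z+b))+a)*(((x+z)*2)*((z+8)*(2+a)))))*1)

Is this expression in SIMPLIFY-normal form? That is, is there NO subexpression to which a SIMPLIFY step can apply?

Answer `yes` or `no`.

Expression: ((a+((((z+6)+(z+b))+a)*(((x+z)*2)*((z+8)*(2+a)))))*1)
Scanning for simplifiable subexpressions (pre-order)...
  at root: ((a+((((z+6)+(z+b))+a)*(((x+z)*2)*((z+8)*(2+a)))))*1) (SIMPLIFIABLE)
  at L: (a+((((z+6)+(z+b))+a)*(((x+z)*2)*((z+8)*(2+a))))) (not simplifiable)
  at LR: ((((z+6)+(z+b))+a)*(((x+z)*2)*((z+8)*(2+a)))) (not simplifiable)
  at LRL: (((z+6)+(z+b))+a) (not simplifiable)
  at LRLL: ((z+6)+(z+b)) (not simplifiable)
  at LRLLL: (z+6) (not simplifiable)
  at LRLLR: (z+b) (not simplifiable)
  at LRR: (((x+z)*2)*((z+8)*(2+a))) (not simplifiable)
  at LRRL: ((x+z)*2) (not simplifiable)
  at LRRLL: (x+z) (not simplifiable)
  at LRRR: ((z+8)*(2+a)) (not simplifiable)
  at LRRRL: (z+8) (not simplifiable)
  at LRRRR: (2+a) (not simplifiable)
Found simplifiable subexpr at path root: ((a+((((z+6)+(z+b))+a)*(((x+z)*2)*((z+8)*(2+a)))))*1)
One SIMPLIFY step would give: (a+((((z+6)+(z+b))+a)*(((x+z)*2)*((z+8)*(2+a)))))
-> NOT in normal form.

Answer: no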